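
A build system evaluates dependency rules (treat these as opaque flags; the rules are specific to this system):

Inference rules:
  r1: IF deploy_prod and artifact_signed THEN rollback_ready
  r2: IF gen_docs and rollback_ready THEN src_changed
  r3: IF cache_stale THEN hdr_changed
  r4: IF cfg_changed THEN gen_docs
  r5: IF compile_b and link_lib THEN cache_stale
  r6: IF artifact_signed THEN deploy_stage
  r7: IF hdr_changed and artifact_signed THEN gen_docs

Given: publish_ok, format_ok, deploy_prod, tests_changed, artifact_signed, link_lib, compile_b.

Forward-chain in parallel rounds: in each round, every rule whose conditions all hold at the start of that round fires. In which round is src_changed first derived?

4

Round 1: r1 [IF deploy_prod and artifact_signed THEN rollback_ready]; r5 [IF compile_b and link_lib THEN cache_stale]; r6 [IF artifact_signed THEN deploy_stage]. Adds rollback_ready, cache_stale, deploy_stage.
Round 2: r3 [IF cache_stale THEN hdr_changed]. Adds hdr_changed.
Round 3: r7 [IF hdr_changed and artifact_signed THEN gen_docs]. Adds gen_docs.
Round 4: r2 [IF gen_docs and rollback_ready THEN src_changed]. Adds src_changed.
src_changed first appears in round 4.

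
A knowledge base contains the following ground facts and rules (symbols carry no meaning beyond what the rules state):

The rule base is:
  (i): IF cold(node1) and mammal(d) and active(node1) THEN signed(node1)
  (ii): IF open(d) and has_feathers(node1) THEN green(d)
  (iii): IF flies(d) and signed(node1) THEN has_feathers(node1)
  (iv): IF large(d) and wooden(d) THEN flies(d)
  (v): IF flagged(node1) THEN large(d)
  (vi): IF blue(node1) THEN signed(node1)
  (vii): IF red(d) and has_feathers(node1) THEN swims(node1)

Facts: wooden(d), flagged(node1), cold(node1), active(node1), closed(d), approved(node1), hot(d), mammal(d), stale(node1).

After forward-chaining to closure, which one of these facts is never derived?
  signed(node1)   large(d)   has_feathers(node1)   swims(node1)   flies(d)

swims(node1)

Round 1: (i) [IF cold(node1) and mammal(d) and active(node1) THEN signed(node1)]; (v) [IF flagged(node1) THEN large(d)]. Adds signed(node1), large(d).
Round 2: (iv) [IF large(d) and wooden(d) THEN flies(d)]. Adds flies(d).
Round 3: (iii) [IF flies(d) and signed(node1) THEN has_feathers(node1)]. Adds has_feathers(node1).
Derived: flies(d) (round 2), signed(node1) (round 1), large(d) (round 1), has_feathers(node1) (round 3). swims(node1) never appears in any round.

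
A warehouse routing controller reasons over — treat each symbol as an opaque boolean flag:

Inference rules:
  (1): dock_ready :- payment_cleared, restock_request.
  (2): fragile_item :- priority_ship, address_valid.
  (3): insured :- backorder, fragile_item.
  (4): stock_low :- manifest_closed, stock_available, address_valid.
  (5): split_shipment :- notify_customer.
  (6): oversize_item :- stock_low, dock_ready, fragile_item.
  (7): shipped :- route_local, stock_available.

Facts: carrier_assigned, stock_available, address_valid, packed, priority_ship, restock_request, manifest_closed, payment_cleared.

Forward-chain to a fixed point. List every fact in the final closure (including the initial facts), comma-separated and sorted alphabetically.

Round 1: (1) [dock_ready :- payment_cleared, restock_request.]; (2) [fragile_item :- priority_ship, address_valid.]; (4) [stock_low :- manifest_closed, stock_available, address_valid.]. New: dock_ready, fragile_item, stock_low.
Round 2: (6) [oversize_item :- stock_low, dock_ready, fragile_item.]. New: oversize_item.

address_valid, carrier_assigned, dock_ready, fragile_item, manifest_closed, oversize_item, packed, payment_cleared, priority_ship, restock_request, stock_available, stock_low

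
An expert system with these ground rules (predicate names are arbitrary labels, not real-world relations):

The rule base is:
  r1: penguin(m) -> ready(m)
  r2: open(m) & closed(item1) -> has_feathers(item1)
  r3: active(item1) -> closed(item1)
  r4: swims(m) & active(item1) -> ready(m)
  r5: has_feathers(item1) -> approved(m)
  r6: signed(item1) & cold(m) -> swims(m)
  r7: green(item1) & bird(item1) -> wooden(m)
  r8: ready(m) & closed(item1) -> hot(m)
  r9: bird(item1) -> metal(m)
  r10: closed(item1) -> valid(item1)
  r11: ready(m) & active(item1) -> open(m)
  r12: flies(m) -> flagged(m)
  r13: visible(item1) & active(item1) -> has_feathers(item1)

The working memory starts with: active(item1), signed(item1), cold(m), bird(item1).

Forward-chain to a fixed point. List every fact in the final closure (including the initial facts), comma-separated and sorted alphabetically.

Round 1: r3 [active(item1) -> closed(item1)]; r6 [signed(item1) & cold(m) -> swims(m)]; r9 [bird(item1) -> metal(m)]. Adds closed(item1), swims(m), metal(m).
Round 2: r4 [swims(m) & active(item1) -> ready(m)]; r10 [closed(item1) -> valid(item1)]. Adds ready(m), valid(item1).
Round 3: r8 [ready(m) & closed(item1) -> hot(m)]; r11 [ready(m) & active(item1) -> open(m)]. Adds hot(m), open(m).
Round 4: r2 [open(m) & closed(item1) -> has_feathers(item1)]. Adds has_feathers(item1).
Round 5: r5 [has_feathers(item1) -> approved(m)]. Adds approved(m).

active(item1), approved(m), bird(item1), closed(item1), cold(m), has_feathers(item1), hot(m), metal(m), open(m), ready(m), signed(item1), swims(m), valid(item1)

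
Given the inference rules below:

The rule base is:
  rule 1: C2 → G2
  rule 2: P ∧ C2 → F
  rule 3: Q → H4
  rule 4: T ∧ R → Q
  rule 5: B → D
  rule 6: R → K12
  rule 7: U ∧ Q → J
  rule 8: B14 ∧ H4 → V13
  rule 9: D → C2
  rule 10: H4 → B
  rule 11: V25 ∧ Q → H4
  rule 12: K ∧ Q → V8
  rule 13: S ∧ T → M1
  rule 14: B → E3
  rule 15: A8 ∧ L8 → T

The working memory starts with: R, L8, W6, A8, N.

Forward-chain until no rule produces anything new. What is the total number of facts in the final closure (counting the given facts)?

14

Round 1: rule 6 [R → K12]; rule 15 [A8 ∧ L8 → T]. Adds K12, T.
Round 2: rule 4 [T ∧ R → Q]. Adds Q.
Round 3: rule 3 [Q → H4]. Adds H4.
Round 4: rule 10 [H4 → B]. Adds B.
Round 5: rule 5 [B → D]; rule 14 [B → E3]. Adds D, E3.
Round 6: rule 9 [D → C2]. Adds C2.
Round 7: rule 1 [C2 → G2]. Adds G2.
Closure: {A8, B, C2, D, E3, G2, H4, K12, L8, N, Q, R, T, W6} — 14 facts.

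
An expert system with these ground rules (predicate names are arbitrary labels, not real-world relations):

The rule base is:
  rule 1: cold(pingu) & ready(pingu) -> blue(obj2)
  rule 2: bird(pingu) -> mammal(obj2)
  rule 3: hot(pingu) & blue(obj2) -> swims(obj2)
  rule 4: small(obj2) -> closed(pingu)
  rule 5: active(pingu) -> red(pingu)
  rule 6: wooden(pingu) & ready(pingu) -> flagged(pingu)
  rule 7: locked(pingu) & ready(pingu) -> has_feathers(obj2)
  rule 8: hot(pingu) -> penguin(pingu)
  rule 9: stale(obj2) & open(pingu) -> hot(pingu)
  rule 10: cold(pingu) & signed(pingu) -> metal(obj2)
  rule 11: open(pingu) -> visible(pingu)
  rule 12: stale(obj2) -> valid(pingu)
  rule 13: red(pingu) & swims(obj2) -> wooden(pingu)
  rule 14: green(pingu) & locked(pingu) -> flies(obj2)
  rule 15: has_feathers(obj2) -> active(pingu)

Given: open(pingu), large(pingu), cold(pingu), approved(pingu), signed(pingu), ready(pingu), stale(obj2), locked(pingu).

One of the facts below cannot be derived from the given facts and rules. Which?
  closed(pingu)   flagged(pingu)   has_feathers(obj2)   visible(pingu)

Round 1 — rule 1, rule 7, rule 9, rule 10, rule 11, rule 12, derive blue(obj2), has_feathers(obj2), hot(pingu), metal(obj2), visible(pingu), valid(pingu).
Round 2 — rule 3, rule 8, rule 15, derive swims(obj2), penguin(pingu), active(pingu).
Round 3 — rule 5, derive red(pingu).
Round 4 — rule 13, derive wooden(pingu).
Round 5 — rule 6, derive flagged(pingu).
Derived: has_feathers(obj2) (round 1), visible(pingu) (round 1), flagged(pingu) (round 5). closed(pingu) never appears in any round.

closed(pingu)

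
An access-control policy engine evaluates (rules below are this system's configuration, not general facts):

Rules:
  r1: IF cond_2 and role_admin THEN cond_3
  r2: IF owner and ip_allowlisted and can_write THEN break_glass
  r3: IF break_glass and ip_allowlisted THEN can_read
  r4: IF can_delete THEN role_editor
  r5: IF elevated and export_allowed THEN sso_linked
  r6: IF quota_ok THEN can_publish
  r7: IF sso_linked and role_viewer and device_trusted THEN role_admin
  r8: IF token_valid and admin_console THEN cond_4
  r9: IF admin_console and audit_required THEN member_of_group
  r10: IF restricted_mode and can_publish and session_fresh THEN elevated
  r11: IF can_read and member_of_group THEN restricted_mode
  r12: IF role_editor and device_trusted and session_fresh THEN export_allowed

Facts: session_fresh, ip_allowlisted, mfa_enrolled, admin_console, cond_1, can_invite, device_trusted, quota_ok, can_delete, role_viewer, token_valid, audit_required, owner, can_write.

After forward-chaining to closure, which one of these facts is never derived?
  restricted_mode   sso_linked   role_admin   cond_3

cond_3

Round 1 — r2, r4, r6, r8, r9, derive break_glass, role_editor, can_publish, cond_4, member_of_group.
Round 2 — r3, r12, derive can_read, export_allowed.
Round 3 — r11, derive restricted_mode.
Round 4 — r10, derive elevated.
Round 5 — r5, derive sso_linked.
Round 6 — r7, derive role_admin.
Derived: sso_linked (round 5), restricted_mode (round 3), role_admin (round 6). cond_3 never appears in any round.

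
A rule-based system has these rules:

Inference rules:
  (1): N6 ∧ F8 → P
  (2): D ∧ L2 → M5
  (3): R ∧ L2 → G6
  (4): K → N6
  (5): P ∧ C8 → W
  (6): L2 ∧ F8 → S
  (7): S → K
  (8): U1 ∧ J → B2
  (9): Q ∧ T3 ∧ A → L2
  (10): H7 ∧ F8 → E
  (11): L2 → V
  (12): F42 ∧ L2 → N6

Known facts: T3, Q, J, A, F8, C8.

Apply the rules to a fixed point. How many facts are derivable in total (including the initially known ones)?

13

Round 1 fires (9), giving L2.
Round 2 fires (6), (11), giving S, V.
Round 3 fires (7), giving K.
Round 4 fires (4), giving N6.
Round 5 fires (1), giving P.
Round 6 fires (5), giving W.
Closure: {A, C8, F8, J, K, L2, N6, P, Q, S, T3, V, W} — 13 facts.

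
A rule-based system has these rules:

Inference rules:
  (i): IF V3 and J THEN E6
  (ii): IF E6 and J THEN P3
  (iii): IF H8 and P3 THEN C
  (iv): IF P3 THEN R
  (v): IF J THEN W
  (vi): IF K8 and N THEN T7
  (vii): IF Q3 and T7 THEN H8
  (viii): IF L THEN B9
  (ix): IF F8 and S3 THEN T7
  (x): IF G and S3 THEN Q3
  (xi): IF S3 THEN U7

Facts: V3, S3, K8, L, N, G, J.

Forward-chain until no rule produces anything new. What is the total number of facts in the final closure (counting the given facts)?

[1] (i) [IF V3 and J THEN E6]; (v) [IF J THEN W]; (vi) [IF K8 and N THEN T7]; (viii) [IF L THEN B9]; (x) [IF G and S3 THEN Q3]; (xi) [IF S3 THEN U7]. ⇒ new: E6, W, T7, B9, Q3, U7.
[2] (ii) [IF E6 and J THEN P3]; (vii) [IF Q3 and T7 THEN H8]. ⇒ new: P3, H8.
[3] (iii) [IF H8 and P3 THEN C]; (iv) [IF P3 THEN R]. ⇒ new: C, R.
Closure: {B9, C, E6, G, H8, J, K8, L, N, P3, Q3, R, S3, T7, U7, V3, W} — 17 facts.

17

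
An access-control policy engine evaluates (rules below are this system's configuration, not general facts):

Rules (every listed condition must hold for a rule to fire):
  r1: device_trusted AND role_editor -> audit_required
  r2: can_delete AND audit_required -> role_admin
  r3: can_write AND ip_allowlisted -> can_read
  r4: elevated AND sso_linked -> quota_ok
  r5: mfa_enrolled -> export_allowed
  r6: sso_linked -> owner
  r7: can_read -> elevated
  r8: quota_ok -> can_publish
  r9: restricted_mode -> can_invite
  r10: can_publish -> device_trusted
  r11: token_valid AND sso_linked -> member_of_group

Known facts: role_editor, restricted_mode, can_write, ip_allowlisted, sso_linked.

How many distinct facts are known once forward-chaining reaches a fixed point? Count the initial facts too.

Round 1 — r3, r6, r9, derive can_read, owner, can_invite.
Round 2 — r7, derive elevated.
Round 3 — r4, derive quota_ok.
Round 4 — r8, derive can_publish.
Round 5 — r10, derive device_trusted.
Round 6 — r1, derive audit_required.
Closure: {audit_required, can_invite, can_publish, can_read, can_write, device_trusted, elevated, ip_allowlisted, owner, quota_ok, restricted_mode, role_editor, sso_linked} — 13 facts.

13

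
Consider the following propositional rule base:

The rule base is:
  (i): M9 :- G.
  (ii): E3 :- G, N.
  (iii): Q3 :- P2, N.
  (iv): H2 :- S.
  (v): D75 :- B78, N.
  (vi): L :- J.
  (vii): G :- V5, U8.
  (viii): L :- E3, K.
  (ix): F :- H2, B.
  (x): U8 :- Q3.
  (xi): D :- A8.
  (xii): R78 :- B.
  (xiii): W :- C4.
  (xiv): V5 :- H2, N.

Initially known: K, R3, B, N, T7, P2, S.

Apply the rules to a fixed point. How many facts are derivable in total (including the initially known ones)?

Round 1: (iii) [Q3 :- P2, N.]; (iv) [H2 :- S.]; (xii) [R78 :- B.]. New: Q3, H2, R78.
Round 2: (ix) [F :- H2, B.]; (x) [U8 :- Q3.]; (xiv) [V5 :- H2, N.]. New: F, U8, V5.
Round 3: (vii) [G :- V5, U8.]. New: G.
Round 4: (i) [M9 :- G.]; (ii) [E3 :- G, N.]. New: M9, E3.
Round 5: (viii) [L :- E3, K.]. New: L.
Closure: {B, E3, F, G, H2, K, L, M9, N, P2, Q3, R3, R78, S, T7, U8, V5} — 17 facts.

17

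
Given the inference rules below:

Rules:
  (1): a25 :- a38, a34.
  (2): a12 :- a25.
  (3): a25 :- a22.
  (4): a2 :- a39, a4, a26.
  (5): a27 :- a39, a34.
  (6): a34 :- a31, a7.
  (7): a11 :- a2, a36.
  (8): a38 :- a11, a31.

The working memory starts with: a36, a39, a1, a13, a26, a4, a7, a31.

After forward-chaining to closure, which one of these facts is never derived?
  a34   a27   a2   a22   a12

Round 1 fires (4), (6), giving a2, a34.
Round 2 fires (5), (7), giving a27, a11.
Round 3 fires (8), giving a38.
Round 4 fires (1), giving a25.
Round 5 fires (2), giving a12.
Derived: a2 (round 1), a34 (round 1), a27 (round 2), a12 (round 5). a22 never appears in any round.

a22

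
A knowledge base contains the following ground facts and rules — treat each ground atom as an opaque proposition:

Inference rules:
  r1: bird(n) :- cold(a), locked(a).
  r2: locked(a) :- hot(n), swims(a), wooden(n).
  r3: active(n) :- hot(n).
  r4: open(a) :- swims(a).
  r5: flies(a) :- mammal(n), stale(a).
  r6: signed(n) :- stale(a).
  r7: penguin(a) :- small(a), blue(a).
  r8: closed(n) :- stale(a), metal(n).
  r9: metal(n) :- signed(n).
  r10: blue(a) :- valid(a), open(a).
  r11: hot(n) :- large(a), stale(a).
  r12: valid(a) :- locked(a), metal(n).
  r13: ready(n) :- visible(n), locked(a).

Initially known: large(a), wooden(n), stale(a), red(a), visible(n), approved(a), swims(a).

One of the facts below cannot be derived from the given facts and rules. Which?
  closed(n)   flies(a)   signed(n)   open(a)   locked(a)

flies(a)

Round 1: r4 [open(a) :- swims(a).]; r6 [signed(n) :- stale(a).]; r11 [hot(n) :- large(a), stale(a).]. Adds open(a), signed(n), hot(n).
Round 2: r2 [locked(a) :- hot(n), swims(a), wooden(n).]; r3 [active(n) :- hot(n).]; r9 [metal(n) :- signed(n).]. Adds locked(a), active(n), metal(n).
Round 3: r8 [closed(n) :- stale(a), metal(n).]; r12 [valid(a) :- locked(a), metal(n).]; r13 [ready(n) :- visible(n), locked(a).]. Adds closed(n), valid(a), ready(n).
Round 4: r10 [blue(a) :- valid(a), open(a).]. Adds blue(a).
Derived: locked(a) (round 2), signed(n) (round 1), closed(n) (round 3), open(a) (round 1). flies(a) never appears in any round.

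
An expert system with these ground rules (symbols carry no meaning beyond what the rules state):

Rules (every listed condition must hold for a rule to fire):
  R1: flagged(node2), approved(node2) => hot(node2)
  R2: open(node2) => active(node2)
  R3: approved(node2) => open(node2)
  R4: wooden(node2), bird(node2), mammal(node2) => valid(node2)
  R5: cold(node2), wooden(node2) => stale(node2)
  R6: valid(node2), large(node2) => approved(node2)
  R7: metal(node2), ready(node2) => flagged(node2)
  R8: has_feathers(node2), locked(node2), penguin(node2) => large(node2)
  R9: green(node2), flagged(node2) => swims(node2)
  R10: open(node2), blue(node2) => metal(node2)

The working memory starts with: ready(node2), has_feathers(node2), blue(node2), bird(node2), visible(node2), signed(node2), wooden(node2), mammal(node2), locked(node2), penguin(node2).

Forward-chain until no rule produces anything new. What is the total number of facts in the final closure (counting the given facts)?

18

Round 1 — R4, R8, derive valid(node2), large(node2).
Round 2 — R6, derive approved(node2).
Round 3 — R3, derive open(node2).
Round 4 — R2, R10, derive active(node2), metal(node2).
Round 5 — R7, derive flagged(node2).
Round 6 — R1, derive hot(node2).
Closure: {active(node2), approved(node2), bird(node2), blue(node2), flagged(node2), has_feathers(node2), hot(node2), large(node2), locked(node2), mammal(node2), metal(node2), open(node2), penguin(node2), ready(node2), signed(node2), valid(node2), visible(node2), wooden(node2)} — 18 facts.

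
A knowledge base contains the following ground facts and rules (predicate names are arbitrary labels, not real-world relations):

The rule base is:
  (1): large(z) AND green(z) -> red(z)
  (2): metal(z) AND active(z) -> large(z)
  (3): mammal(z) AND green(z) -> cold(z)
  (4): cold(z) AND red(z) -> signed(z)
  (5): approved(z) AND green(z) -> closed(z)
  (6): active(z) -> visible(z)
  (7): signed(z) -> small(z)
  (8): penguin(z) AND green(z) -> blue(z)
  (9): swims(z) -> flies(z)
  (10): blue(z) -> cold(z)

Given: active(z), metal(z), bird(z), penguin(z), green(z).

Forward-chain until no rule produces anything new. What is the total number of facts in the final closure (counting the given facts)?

12

Round 1: (2) [metal(z) AND active(z) -> large(z)]; (6) [active(z) -> visible(z)]; (8) [penguin(z) AND green(z) -> blue(z)]. Adds large(z), visible(z), blue(z).
Round 2: (1) [large(z) AND green(z) -> red(z)]; (10) [blue(z) -> cold(z)]. Adds red(z), cold(z).
Round 3: (4) [cold(z) AND red(z) -> signed(z)]. Adds signed(z).
Round 4: (7) [signed(z) -> small(z)]. Adds small(z).
Closure: {active(z), bird(z), blue(z), cold(z), green(z), large(z), metal(z), penguin(z), red(z), signed(z), small(z), visible(z)} — 12 facts.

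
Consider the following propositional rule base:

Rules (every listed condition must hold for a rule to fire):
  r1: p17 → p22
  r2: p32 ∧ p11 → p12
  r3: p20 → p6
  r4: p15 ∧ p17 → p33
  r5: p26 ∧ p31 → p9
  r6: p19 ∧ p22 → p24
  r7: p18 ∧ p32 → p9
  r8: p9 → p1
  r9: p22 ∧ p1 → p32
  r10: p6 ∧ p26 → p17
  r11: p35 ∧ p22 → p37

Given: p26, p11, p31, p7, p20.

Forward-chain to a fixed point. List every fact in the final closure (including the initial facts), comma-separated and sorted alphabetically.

Round 1: r3 [p20 → p6]; r5 [p26 ∧ p31 → p9]. Adds p6, p9.
Round 2: r8 [p9 → p1]; r10 [p6 ∧ p26 → p17]. Adds p1, p17.
Round 3: r1 [p17 → p22]. Adds p22.
Round 4: r9 [p22 ∧ p1 → p32]. Adds p32.
Round 5: r2 [p32 ∧ p11 → p12]. Adds p12.

p1, p11, p12, p17, p20, p22, p26, p31, p32, p6, p7, p9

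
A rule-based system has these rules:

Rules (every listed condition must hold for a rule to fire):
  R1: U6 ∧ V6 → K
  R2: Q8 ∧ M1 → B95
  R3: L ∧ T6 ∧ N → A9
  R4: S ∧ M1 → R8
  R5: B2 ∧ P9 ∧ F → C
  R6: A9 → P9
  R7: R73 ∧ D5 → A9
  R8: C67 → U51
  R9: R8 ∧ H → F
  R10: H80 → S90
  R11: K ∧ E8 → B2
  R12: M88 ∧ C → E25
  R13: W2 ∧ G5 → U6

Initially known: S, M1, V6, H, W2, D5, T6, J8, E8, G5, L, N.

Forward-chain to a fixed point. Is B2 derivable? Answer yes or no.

Round 1 fires R3, R4, R13, giving A9, R8, U6.
Round 2 fires R1, R6, R9, giving K, P9, F.
Round 3 fires R11, giving B2.
Round 4 fires R5, giving C.
B2 appears in round 3, so it is derivable.

yes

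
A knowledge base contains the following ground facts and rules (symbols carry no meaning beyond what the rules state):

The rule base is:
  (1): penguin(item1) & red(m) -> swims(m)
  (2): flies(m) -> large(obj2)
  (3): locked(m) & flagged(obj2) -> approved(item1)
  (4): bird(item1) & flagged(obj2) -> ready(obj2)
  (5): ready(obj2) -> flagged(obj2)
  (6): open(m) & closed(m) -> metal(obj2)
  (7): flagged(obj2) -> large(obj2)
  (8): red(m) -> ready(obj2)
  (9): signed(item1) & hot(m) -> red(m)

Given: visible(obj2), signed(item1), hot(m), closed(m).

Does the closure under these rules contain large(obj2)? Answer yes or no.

Round 1 fires (9), giving red(m).
Round 2 fires (8), giving ready(obj2).
Round 3 fires (5), giving flagged(obj2).
Round 4 fires (7), giving large(obj2).
large(obj2) appears in round 4, so it is derivable.

yes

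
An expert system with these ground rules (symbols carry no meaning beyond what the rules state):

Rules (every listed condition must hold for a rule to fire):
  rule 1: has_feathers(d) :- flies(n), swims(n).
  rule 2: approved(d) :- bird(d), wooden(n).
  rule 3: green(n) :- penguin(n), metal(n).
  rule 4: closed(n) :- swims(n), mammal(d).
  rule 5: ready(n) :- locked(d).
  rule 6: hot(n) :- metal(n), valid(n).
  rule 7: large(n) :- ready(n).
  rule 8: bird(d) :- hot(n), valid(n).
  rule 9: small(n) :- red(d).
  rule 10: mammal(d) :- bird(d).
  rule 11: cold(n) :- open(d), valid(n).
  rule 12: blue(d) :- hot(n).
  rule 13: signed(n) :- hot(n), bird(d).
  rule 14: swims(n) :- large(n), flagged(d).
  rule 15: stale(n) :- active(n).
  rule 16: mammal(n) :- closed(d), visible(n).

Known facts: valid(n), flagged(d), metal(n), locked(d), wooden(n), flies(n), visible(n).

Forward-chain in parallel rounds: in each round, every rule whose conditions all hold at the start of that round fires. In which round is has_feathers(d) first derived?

4

[1] rule 5 [ready(n) :- locked(d).]; rule 6 [hot(n) :- metal(n), valid(n).]. ⇒ new: ready(n), hot(n).
[2] rule 7 [large(n) :- ready(n).]; rule 8 [bird(d) :- hot(n), valid(n).]; rule 12 [blue(d) :- hot(n).]. ⇒ new: large(n), bird(d), blue(d).
[3] rule 2 [approved(d) :- bird(d), wooden(n).]; rule 10 [mammal(d) :- bird(d).]; rule 13 [signed(n) :- hot(n), bird(d).]; rule 14 [swims(n) :- large(n), flagged(d).]. ⇒ new: approved(d), mammal(d), signed(n), swims(n).
[4] rule 1 [has_feathers(d) :- flies(n), swims(n).]; rule 4 [closed(n) :- swims(n), mammal(d).]. ⇒ new: has_feathers(d), closed(n).
has_feathers(d) first appears in round 4.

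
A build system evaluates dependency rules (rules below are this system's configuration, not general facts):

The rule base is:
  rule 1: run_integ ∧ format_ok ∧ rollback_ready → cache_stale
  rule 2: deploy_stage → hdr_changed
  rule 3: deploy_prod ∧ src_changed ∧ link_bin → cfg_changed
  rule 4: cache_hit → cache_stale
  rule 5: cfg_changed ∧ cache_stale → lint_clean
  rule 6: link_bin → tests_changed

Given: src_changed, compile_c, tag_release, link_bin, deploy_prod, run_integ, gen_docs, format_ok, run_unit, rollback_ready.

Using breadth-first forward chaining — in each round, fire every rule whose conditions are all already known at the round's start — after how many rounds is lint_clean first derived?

2

Round 1: rule 1 [run_integ ∧ format_ok ∧ rollback_ready → cache_stale]; rule 3 [deploy_prod ∧ src_changed ∧ link_bin → cfg_changed]; rule 6 [link_bin → tests_changed]. New: cache_stale, cfg_changed, tests_changed.
Round 2: rule 5 [cfg_changed ∧ cache_stale → lint_clean]. New: lint_clean.
lint_clean first appears in round 2.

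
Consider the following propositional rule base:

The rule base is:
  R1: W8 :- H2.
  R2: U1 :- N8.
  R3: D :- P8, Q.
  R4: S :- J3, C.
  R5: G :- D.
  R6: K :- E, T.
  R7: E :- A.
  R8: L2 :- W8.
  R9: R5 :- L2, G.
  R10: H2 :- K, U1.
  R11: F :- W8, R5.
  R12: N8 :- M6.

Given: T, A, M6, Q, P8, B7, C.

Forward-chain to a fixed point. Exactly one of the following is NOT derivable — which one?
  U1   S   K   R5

Round 1 — R3, R7, R12, derive D, E, N8.
Round 2 — R2, R5, R6, derive U1, G, K.
Round 3 — R10, derive H2.
Round 4 — R1, derive W8.
Round 5 — R8, derive L2.
Round 6 — R9, derive R5.
Round 7 — R11, derive F.
Derived: U1 (round 2), R5 (round 6), K (round 2). S never appears in any round.

S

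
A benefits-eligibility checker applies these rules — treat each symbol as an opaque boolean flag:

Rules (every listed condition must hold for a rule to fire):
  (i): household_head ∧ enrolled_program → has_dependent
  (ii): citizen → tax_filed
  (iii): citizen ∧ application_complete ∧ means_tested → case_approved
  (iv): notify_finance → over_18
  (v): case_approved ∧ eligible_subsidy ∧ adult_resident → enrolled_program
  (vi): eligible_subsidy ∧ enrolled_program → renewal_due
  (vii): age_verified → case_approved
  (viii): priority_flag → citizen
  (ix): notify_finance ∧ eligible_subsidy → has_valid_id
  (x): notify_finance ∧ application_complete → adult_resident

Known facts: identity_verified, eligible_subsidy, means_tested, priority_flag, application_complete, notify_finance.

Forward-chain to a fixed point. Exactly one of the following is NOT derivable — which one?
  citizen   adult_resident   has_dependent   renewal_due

[1] (iv) [notify_finance → over_18]; (viii) [priority_flag → citizen]; (ix) [notify_finance ∧ eligible_subsidy → has_valid_id]; (x) [notify_finance ∧ application_complete → adult_resident]. ⇒ new: over_18, citizen, has_valid_id, adult_resident.
[2] (ii) [citizen → tax_filed]; (iii) [citizen ∧ application_complete ∧ means_tested → case_approved]. ⇒ new: tax_filed, case_approved.
[3] (v) [case_approved ∧ eligible_subsidy ∧ adult_resident → enrolled_program]. ⇒ new: enrolled_program.
[4] (vi) [eligible_subsidy ∧ enrolled_program → renewal_due]. ⇒ new: renewal_due.
Derived: renewal_due (round 4), adult_resident (round 1), citizen (round 1). has_dependent never appears in any round.

has_dependent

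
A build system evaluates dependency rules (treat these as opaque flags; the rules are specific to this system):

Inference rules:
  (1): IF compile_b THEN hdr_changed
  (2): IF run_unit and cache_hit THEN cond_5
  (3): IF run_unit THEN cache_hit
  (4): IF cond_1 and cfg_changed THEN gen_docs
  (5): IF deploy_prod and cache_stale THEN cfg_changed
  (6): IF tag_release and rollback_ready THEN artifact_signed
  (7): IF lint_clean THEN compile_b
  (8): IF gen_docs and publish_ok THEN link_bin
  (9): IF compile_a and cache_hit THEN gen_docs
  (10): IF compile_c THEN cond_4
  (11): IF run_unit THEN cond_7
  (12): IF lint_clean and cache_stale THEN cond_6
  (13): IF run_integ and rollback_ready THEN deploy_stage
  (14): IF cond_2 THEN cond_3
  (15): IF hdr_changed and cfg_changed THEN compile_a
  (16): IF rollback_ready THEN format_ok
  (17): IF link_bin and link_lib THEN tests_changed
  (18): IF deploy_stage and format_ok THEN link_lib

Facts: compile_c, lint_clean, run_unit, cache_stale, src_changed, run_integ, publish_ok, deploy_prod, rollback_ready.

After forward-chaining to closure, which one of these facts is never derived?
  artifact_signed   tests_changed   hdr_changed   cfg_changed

[1] (3) [IF run_unit THEN cache_hit]; (5) [IF deploy_prod and cache_stale THEN cfg_changed]; (7) [IF lint_clean THEN compile_b]; (10) [IF compile_c THEN cond_4]; (11) [IF run_unit THEN cond_7]; (12) [IF lint_clean and cache_stale THEN cond_6]; (13) [IF run_integ and rollback_ready THEN deploy_stage]; (16) [IF rollback_ready THEN format_ok]. ⇒ new: cache_hit, cfg_changed, compile_b, cond_4, cond_7, cond_6, deploy_stage, format_ok.
[2] (1) [IF compile_b THEN hdr_changed]; (2) [IF run_unit and cache_hit THEN cond_5]; (18) [IF deploy_stage and format_ok THEN link_lib]. ⇒ new: hdr_changed, cond_5, link_lib.
[3] (15) [IF hdr_changed and cfg_changed THEN compile_a]. ⇒ new: compile_a.
[4] (9) [IF compile_a and cache_hit THEN gen_docs]. ⇒ new: gen_docs.
[5] (8) [IF gen_docs and publish_ok THEN link_bin]. ⇒ new: link_bin.
[6] (17) [IF link_bin and link_lib THEN tests_changed]. ⇒ new: tests_changed.
Derived: tests_changed (round 6), hdr_changed (round 2), cfg_changed (round 1). artifact_signed never appears in any round.

artifact_signed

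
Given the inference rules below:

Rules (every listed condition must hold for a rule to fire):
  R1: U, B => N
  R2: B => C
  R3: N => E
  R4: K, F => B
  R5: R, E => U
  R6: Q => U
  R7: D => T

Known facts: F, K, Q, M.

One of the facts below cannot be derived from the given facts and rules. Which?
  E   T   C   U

T

Round 1: R4 [K, F => B]; R6 [Q => U]. Adds B, U.
Round 2: R1 [U, B => N]; R2 [B => C]. Adds N, C.
Round 3: R3 [N => E]. Adds E.
Derived: U (round 1), C (round 2), E (round 3). T never appears in any round.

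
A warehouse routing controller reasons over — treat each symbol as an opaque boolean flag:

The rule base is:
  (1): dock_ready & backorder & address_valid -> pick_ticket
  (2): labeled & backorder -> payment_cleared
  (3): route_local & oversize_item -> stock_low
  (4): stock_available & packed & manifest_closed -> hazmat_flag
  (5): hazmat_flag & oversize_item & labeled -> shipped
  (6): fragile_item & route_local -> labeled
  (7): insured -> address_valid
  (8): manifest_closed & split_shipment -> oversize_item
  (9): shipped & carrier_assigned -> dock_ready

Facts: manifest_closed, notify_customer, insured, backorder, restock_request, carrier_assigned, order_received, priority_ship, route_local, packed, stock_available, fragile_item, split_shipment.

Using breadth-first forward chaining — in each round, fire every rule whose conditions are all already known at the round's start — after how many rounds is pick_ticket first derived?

Round 1: (4) [stock_available & packed & manifest_closed -> hazmat_flag]; (6) [fragile_item & route_local -> labeled]; (7) [insured -> address_valid]; (8) [manifest_closed & split_shipment -> oversize_item]. Adds hazmat_flag, labeled, address_valid, oversize_item.
Round 2: (2) [labeled & backorder -> payment_cleared]; (3) [route_local & oversize_item -> stock_low]; (5) [hazmat_flag & oversize_item & labeled -> shipped]. Adds payment_cleared, stock_low, shipped.
Round 3: (9) [shipped & carrier_assigned -> dock_ready]. Adds dock_ready.
Round 4: (1) [dock_ready & backorder & address_valid -> pick_ticket]. Adds pick_ticket.
pick_ticket first appears in round 4.

4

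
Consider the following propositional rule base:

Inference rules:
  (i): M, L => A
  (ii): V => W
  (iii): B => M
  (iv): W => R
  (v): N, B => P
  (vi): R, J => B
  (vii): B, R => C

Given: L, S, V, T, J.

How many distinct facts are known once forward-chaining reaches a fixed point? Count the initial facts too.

Round 1 fires (ii), giving W.
Round 2 fires (iv), giving R.
Round 3 fires (vi), giving B.
Round 4 fires (iii), (vii), giving M, C.
Round 5 fires (i), giving A.
Closure: {A, B, C, J, L, M, R, S, T, V, W} — 11 facts.

11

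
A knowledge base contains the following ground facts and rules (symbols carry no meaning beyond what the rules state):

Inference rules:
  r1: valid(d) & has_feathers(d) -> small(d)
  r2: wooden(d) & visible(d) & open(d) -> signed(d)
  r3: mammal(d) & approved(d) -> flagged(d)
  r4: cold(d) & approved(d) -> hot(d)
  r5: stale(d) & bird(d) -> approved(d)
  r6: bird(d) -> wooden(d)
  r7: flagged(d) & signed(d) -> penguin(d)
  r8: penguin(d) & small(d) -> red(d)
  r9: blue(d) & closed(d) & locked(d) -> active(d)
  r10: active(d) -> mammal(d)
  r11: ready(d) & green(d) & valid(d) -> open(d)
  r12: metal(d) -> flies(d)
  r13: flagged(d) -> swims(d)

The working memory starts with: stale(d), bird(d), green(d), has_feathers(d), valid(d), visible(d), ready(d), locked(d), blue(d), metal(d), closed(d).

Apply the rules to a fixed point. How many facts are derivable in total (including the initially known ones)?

23

Round 1: r1 [valid(d) & has_feathers(d) -> small(d)]; r5 [stale(d) & bird(d) -> approved(d)]; r6 [bird(d) -> wooden(d)]; r9 [blue(d) & closed(d) & locked(d) -> active(d)]; r11 [ready(d) & green(d) & valid(d) -> open(d)]; r12 [metal(d) -> flies(d)]. New: small(d), approved(d), wooden(d), active(d), open(d), flies(d).
Round 2: r2 [wooden(d) & visible(d) & open(d) -> signed(d)]; r10 [active(d) -> mammal(d)]. New: signed(d), mammal(d).
Round 3: r3 [mammal(d) & approved(d) -> flagged(d)]. New: flagged(d).
Round 4: r7 [flagged(d) & signed(d) -> penguin(d)]; r13 [flagged(d) -> swims(d)]. New: penguin(d), swims(d).
Round 5: r8 [penguin(d) & small(d) -> red(d)]. New: red(d).
Closure: {active(d), approved(d), bird(d), blue(d), closed(d), flagged(d), flies(d), green(d), has_feathers(d), locked(d), mammal(d), metal(d), open(d), penguin(d), ready(d), red(d), signed(d), small(d), stale(d), swims(d), valid(d), visible(d), wooden(d)} — 23 facts.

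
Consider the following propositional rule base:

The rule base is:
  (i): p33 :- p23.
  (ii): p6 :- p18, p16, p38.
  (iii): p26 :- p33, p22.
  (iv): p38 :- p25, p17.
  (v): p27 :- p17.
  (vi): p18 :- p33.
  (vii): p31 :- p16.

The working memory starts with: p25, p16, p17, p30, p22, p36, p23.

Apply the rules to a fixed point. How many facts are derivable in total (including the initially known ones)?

14

Round 1: (i) [p33 :- p23.]; (iv) [p38 :- p25, p17.]; (v) [p27 :- p17.]; (vii) [p31 :- p16.]. Adds p33, p38, p27, p31.
Round 2: (iii) [p26 :- p33, p22.]; (vi) [p18 :- p33.]. Adds p26, p18.
Round 3: (ii) [p6 :- p18, p16, p38.]. Adds p6.
Closure: {p16, p17, p18, p22, p23, p25, p26, p27, p30, p31, p33, p36, p38, p6} — 14 facts.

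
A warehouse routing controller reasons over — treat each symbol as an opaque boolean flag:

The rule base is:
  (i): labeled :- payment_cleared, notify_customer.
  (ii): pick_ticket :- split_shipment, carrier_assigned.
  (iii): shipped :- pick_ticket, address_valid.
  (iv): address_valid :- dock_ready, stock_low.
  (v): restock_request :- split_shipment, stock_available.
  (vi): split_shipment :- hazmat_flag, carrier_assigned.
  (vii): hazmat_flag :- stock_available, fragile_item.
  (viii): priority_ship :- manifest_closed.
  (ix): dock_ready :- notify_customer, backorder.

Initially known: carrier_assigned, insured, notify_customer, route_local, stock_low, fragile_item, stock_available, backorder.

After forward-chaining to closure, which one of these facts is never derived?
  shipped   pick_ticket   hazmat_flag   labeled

labeled

Round 1: (vii) [hazmat_flag :- stock_available, fragile_item.]; (ix) [dock_ready :- notify_customer, backorder.]. Adds hazmat_flag, dock_ready.
Round 2: (iv) [address_valid :- dock_ready, stock_low.]; (vi) [split_shipment :- hazmat_flag, carrier_assigned.]. Adds address_valid, split_shipment.
Round 3: (ii) [pick_ticket :- split_shipment, carrier_assigned.]; (v) [restock_request :- split_shipment, stock_available.]. Adds pick_ticket, restock_request.
Round 4: (iii) [shipped :- pick_ticket, address_valid.]. Adds shipped.
Derived: pick_ticket (round 3), hazmat_flag (round 1), shipped (round 4). labeled never appears in any round.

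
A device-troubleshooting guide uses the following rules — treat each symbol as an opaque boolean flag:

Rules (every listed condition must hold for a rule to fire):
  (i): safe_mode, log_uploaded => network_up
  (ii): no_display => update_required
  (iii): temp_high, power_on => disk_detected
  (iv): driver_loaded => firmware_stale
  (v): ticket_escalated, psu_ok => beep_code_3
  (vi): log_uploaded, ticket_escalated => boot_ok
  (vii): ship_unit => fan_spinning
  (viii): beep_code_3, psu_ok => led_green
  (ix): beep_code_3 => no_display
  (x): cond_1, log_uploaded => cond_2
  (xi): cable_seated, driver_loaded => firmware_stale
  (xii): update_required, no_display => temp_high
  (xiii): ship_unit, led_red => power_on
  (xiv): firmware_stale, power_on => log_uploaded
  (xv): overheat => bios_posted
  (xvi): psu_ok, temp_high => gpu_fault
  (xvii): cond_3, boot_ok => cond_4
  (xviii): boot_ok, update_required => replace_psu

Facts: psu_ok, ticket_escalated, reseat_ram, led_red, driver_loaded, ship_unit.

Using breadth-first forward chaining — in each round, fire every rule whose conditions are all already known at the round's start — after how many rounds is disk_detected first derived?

Round 1: (iv) [driver_loaded => firmware_stale]; (v) [ticket_escalated, psu_ok => beep_code_3]; (vii) [ship_unit => fan_spinning]; (xiii) [ship_unit, led_red => power_on]. Adds firmware_stale, beep_code_3, fan_spinning, power_on.
Round 2: (viii) [beep_code_3, psu_ok => led_green]; (ix) [beep_code_3 => no_display]; (xiv) [firmware_stale, power_on => log_uploaded]. Adds led_green, no_display, log_uploaded.
Round 3: (ii) [no_display => update_required]; (vi) [log_uploaded, ticket_escalated => boot_ok]. Adds update_required, boot_ok.
Round 4: (xii) [update_required, no_display => temp_high]; (xviii) [boot_ok, update_required => replace_psu]. Adds temp_high, replace_psu.
Round 5: (iii) [temp_high, power_on => disk_detected]; (xvi) [psu_ok, temp_high => gpu_fault]. Adds disk_detected, gpu_fault.
disk_detected first appears in round 5.

5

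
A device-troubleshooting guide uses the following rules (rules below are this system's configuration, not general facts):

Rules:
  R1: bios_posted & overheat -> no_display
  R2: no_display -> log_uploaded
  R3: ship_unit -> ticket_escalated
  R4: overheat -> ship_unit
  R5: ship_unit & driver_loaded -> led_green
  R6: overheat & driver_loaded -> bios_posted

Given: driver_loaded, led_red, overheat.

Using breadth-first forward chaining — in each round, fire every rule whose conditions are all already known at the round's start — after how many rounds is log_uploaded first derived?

[1] R4 [overheat -> ship_unit]; R6 [overheat & driver_loaded -> bios_posted]. ⇒ new: ship_unit, bios_posted.
[2] R1 [bios_posted & overheat -> no_display]; R3 [ship_unit -> ticket_escalated]; R5 [ship_unit & driver_loaded -> led_green]. ⇒ new: no_display, ticket_escalated, led_green.
[3] R2 [no_display -> log_uploaded]. ⇒ new: log_uploaded.
log_uploaded first appears in round 3.

3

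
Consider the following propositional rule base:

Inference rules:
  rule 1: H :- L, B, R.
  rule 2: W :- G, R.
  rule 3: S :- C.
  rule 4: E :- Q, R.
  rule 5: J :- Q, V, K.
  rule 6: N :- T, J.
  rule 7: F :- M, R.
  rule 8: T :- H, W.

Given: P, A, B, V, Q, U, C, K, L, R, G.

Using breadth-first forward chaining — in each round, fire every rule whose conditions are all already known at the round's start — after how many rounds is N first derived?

Round 1 — rule 1, rule 2, rule 3, rule 4, rule 5, derive H, W, S, E, J.
Round 2 — rule 8, derive T.
Round 3 — rule 6, derive N.
N first appears in round 3.

3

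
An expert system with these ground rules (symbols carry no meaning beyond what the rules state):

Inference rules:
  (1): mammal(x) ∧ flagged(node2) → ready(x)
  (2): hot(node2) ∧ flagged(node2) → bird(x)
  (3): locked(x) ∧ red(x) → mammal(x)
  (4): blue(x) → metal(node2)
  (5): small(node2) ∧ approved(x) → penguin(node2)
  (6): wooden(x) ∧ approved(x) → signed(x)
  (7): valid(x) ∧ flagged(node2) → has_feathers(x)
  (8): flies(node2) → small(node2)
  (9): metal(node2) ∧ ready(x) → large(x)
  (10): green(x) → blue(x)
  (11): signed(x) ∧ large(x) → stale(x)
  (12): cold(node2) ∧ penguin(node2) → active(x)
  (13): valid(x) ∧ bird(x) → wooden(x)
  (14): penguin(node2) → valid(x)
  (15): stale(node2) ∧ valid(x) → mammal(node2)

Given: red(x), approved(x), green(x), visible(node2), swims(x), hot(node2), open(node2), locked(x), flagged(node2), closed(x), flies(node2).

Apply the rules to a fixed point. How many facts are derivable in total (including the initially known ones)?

[1] (2) [hot(node2) ∧ flagged(node2) → bird(x)]; (3) [locked(x) ∧ red(x) → mammal(x)]; (8) [flies(node2) → small(node2)]; (10) [green(x) → blue(x)]. ⇒ new: bird(x), mammal(x), small(node2), blue(x).
[2] (1) [mammal(x) ∧ flagged(node2) → ready(x)]; (4) [blue(x) → metal(node2)]; (5) [small(node2) ∧ approved(x) → penguin(node2)]. ⇒ new: ready(x), metal(node2), penguin(node2).
[3] (9) [metal(node2) ∧ ready(x) → large(x)]; (14) [penguin(node2) → valid(x)]. ⇒ new: large(x), valid(x).
[4] (7) [valid(x) ∧ flagged(node2) → has_feathers(x)]; (13) [valid(x) ∧ bird(x) → wooden(x)]. ⇒ new: has_feathers(x), wooden(x).
[5] (6) [wooden(x) ∧ approved(x) → signed(x)]. ⇒ new: signed(x).
[6] (11) [signed(x) ∧ large(x) → stale(x)]. ⇒ new: stale(x).
Closure: {approved(x), bird(x), blue(x), closed(x), flagged(node2), flies(node2), green(x), has_feathers(x), hot(node2), large(x), locked(x), mammal(x), metal(node2), open(node2), penguin(node2), ready(x), red(x), signed(x), small(node2), stale(x), swims(x), valid(x), visible(node2), wooden(x)} — 24 facts.

24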